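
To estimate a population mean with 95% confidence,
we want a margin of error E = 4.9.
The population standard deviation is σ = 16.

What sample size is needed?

Answer: n = 41

Derivation:
z_0.025 = 1.960
n = (z×σ/E)² = (1.960×16/4.9)²
n = 40.9600
Round up: n = 41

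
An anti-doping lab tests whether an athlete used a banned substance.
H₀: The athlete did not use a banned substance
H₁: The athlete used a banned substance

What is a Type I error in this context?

Type I error (α): Rejecting H₀ when H₀ is true
Type II error (β): Failing to reject H₀ when H₁ is true

Answer: Falsely accusing a clean athlete of doping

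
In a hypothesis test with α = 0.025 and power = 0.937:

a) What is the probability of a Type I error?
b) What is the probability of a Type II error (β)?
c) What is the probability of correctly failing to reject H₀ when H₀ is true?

Answer: a) 0.025, b) 0.063, c) 0.975

Derivation:
a) Type I error probability = α = 0.025
b) Power = P(reject H₀ | H₁ true) = 1 - β = 0.937, so Type II error probability = β = 1 - Power = 0.063
c) P(fail to reject H₀ | H₀ true) = 1 - α = 0.975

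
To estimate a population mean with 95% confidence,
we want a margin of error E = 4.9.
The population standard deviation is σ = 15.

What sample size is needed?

z_0.025 = 1.960
n = (z×σ/E)² = (1.960×15/4.9)²
n = 36.0000
Already a whole number: n = 36

Answer: n = 36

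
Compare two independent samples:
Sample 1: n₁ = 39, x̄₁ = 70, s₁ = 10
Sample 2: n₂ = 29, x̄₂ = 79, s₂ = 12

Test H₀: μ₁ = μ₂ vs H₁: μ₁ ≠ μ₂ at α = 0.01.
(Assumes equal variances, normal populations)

Pooled variance: s²_p = [38×10² + 28×12²]/(66) = 118.6667
s_p = 10.8934
SE = s_p×√(1/n₁ + 1/n₂) = 10.8934×√(1/39 + 1/29) = 2.6711
t = (x̄₁ - x̄₂)/SE = (70 - 79)/2.6711 = -3.3694
df = 66, t-critical = ±2.652
Decision: reject H₀

Answer: t = -3.3694, reject H₀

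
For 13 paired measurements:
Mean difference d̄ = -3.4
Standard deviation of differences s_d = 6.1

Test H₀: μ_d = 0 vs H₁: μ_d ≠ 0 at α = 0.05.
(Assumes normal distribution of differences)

Answer: t = -2.0097, fail to reject H₀

Derivation:
df = n - 1 = 12
SE = s_d/√n = 6.1/√13 = 1.6918
t = d̄/SE = -3.4/1.6918 = -2.0097
Critical value: t_{0.025,12} = ±2.179
p-value ≈ 0.0675
Decision: fail to reject H₀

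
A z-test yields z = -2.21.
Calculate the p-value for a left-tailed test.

Answer: p-value ≈ 0.0136

Derivation:
For z = -2.21:
p = P(Z < -2.21) = Φ(-2.21) = 0.0136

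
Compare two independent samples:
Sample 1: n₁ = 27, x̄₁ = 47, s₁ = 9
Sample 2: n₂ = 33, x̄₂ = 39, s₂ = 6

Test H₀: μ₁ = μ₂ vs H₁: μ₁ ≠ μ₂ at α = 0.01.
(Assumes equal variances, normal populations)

Pooled variance: s²_p = [26×9² + 32×6²]/(58) = 56.1724
s_p = 7.4948
SE = s_p×√(1/n₁ + 1/n₂) = 7.4948×√(1/27 + 1/33) = 1.9449
t = (x̄₁ - x̄₂)/SE = (47 - 39)/1.9449 = 4.1133
df = 58, t-critical = ±2.663
Decision: reject H₀

Answer: t = 4.1133, reject H₀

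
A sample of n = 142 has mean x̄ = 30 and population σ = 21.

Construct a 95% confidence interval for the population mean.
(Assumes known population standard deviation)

Answer: (26.5459, 33.4541)

Derivation:
Confidence level: 95%, α = 0.05
z_0.025 = 1.960
SE = σ/√n = 21/√142 = 1.7623
Margin of error = 1.960 × 1.7623 = 3.4541
CI: x̄ ± margin = 30 ± 3.4541
CI: (26.5459, 33.4541)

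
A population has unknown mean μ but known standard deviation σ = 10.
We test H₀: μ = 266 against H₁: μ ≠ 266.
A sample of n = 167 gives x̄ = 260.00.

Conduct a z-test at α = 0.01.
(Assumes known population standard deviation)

Answer: z = -7.7539, reject H₀

Derivation:
Standard error: SE = σ/√n = 10/√167 = 0.7738
z-statistic: z = (x̄ - μ₀)/SE = (260.00 - 266)/0.7738 = -7.7539
Critical value: ±2.576
p-value < 0.0001
Decision: reject H₀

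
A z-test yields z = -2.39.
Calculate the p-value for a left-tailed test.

Answer: p-value ≈ 0.0084

Derivation:
For z = -2.39:
p = P(Z < -2.39) = Φ(-2.39) = 0.0084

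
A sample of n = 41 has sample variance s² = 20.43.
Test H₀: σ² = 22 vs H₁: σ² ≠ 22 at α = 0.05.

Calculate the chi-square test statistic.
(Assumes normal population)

Answer: χ² = 37.1455, fail to reject H₀

Derivation:
df = n - 1 = 40
χ² = (n-1)s²/σ₀² = 40×20.43/22 = 37.1455
Critical values: χ²_{0.975,40} = 24.433, χ²_{0.025,40} = 59.342
Rejection region: χ² < 24.433 or χ² > 59.342
Decision: fail to reject H₀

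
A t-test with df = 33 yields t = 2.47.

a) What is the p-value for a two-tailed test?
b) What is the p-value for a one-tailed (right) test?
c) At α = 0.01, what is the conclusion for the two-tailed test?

Answer: a) 0.0189, b) 0.0094, c) fail to reject H₀

Derivation:
Using t-distribution with df = 33:
a) Two-tailed: p = 2×P(T > 2.47) = 0.0189
b) One-tailed: p = P(T > 2.47) = 0.0094
c) 0.0189 ≥ 0.01, fail to reject H₀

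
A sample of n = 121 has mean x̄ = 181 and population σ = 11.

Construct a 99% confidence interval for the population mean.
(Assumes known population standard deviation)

Confidence level: 99%, α = 0.01
z_0.005 = 2.576
SE = σ/√n = 11/√121 = 1.0000
Margin of error = 2.576 × 1.0000 = 2.5760
CI: x̄ ± margin = 181 ± 2.5760
CI: (178.4240, 183.5760)

Answer: (178.4240, 183.5760)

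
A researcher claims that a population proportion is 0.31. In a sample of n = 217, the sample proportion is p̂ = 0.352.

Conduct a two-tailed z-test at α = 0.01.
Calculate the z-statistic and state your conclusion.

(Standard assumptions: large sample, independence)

H₀: p = 0.31, H₁: p ≠ 0.31
Standard error: SE = √(p₀(1-p₀)/n) = √(0.31×0.69/217) = 0.031396
z-statistic: z = (p̂ - p₀)/SE = (0.352 - 0.31)/0.031396 = 1.3378
Critical value: z_0.005 = ±2.576
p-value = 0.1810
Decision: fail to reject H₀ at α = 0.01

Answer: z = 1.3378, fail to reject H₀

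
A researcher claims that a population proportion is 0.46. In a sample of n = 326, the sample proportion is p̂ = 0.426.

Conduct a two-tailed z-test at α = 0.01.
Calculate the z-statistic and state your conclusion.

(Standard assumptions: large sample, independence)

H₀: p = 0.46, H₁: p ≠ 0.46
Standard error: SE = √(p₀(1-p₀)/n) = √(0.46×0.54/326) = 0.027604
z-statistic: z = (p̂ - p₀)/SE = (0.426 - 0.46)/0.027604 = -1.2317
Critical value: z_0.005 = ±2.576
p-value = 0.2181
Decision: fail to reject H₀ at α = 0.01

Answer: z = -1.2317, fail to reject H₀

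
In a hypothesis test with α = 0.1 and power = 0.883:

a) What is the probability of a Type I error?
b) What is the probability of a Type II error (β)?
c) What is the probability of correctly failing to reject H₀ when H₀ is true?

Answer: a) 0.1, b) 0.117, c) 0.9

Derivation:
a) Type I error probability = α = 0.1
b) Power = P(reject H₀ | H₁ true) = 1 - β = 0.883, so Type II error probability = β = 1 - Power = 0.117
c) P(fail to reject H₀ | H₀ true) = 1 - α = 0.9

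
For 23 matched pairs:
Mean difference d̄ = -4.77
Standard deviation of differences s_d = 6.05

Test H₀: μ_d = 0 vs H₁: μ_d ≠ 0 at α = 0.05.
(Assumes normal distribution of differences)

df = n - 1 = 22
SE = s_d/√n = 6.05/√23 = 1.2615
t = d̄/SE = -4.77/1.2615 = -3.7812
Critical value: t_{0.025,22} = ±2.074
p-value ≈ 0.0010
Decision: reject H₀

Answer: t = -3.7812, reject H₀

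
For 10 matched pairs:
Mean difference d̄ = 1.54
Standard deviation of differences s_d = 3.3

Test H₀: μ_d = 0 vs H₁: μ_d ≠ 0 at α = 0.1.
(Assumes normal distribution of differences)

Answer: t = 1.4757, fail to reject H₀

Derivation:
df = n - 1 = 9
SE = s_d/√n = 3.3/√10 = 1.0436
t = d̄/SE = 1.54/1.0436 = 1.4757
Critical value: t_{0.05,9} = ±1.833
p-value ≈ 0.1741
Decision: fail to reject H₀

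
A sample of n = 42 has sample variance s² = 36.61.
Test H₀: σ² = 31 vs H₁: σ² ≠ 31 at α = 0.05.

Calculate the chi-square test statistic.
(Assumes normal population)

Answer: χ² = 48.4197, fail to reject H₀

Derivation:
df = n - 1 = 41
χ² = (n-1)s²/σ₀² = 41×36.61/31 = 48.4197
Critical values: χ²_{0.975,41} = 25.215, χ²_{0.025,41} = 60.561
Rejection region: χ² < 25.215 or χ² > 60.561
Decision: fail to reject H₀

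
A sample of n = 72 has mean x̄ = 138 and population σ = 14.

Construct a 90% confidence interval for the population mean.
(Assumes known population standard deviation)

Confidence level: 90%, α = 0.1
z_0.05 = 1.645
SE = σ/√n = 14/√72 = 1.6499
Margin of error = 1.645 × 1.6499 = 2.7141
CI: x̄ ± margin = 138 ± 2.7141
CI: (135.2859, 140.7141)

Answer: (135.2859, 140.7141)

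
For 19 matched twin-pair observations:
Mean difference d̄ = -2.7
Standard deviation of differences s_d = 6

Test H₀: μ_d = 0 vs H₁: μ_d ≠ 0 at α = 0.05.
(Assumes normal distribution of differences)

df = n - 1 = 18
SE = s_d/√n = 6/√19 = 1.3765
t = d̄/SE = -2.7/1.3765 = -1.9615
Critical value: t_{0.025,18} = ±2.101
p-value ≈ 0.0655
Decision: fail to reject H₀

Answer: t = -1.9615, fail to reject H₀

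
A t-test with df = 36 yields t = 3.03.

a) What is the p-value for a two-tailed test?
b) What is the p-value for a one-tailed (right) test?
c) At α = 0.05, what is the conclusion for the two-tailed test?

Using t-distribution with df = 36:
a) Two-tailed: p = 2×P(T > 3.03) = 0.0045
b) One-tailed: p = P(T > 3.03) = 0.0023
c) 0.0045 < 0.05, reject H₀

Answer: a) 0.0045, b) 0.0023, c) reject H₀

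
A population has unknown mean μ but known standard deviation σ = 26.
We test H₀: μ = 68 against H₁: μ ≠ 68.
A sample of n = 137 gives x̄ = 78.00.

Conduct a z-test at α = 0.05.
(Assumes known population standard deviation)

Standard error: SE = σ/√n = 26/√137 = 2.2213
z-statistic: z = (x̄ - μ₀)/SE = (78.00 - 68)/2.2213 = 4.5019
Critical value: ±1.960
p-value < 0.0001
Decision: reject H₀

Answer: z = 4.5019, reject H₀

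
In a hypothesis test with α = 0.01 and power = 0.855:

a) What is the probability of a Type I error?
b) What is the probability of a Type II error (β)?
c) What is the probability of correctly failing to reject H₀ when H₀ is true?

Answer: a) 0.01, b) 0.145, c) 0.99

Derivation:
a) Type I error probability = α = 0.01
b) Power = P(reject H₀ | H₁ true) = 1 - β = 0.855, so Type II error probability = β = 1 - Power = 0.145
c) P(fail to reject H₀ | H₀ true) = 1 - α = 0.99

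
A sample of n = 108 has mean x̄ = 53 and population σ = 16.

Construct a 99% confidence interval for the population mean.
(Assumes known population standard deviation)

Answer: (49.0340, 56.9660)

Derivation:
Confidence level: 99%, α = 0.01
z_0.005 = 2.576
SE = σ/√n = 16/√108 = 1.5396
Margin of error = 2.576 × 1.5396 = 3.9660
CI: x̄ ± margin = 53 ± 3.9660
CI: (49.0340, 56.9660)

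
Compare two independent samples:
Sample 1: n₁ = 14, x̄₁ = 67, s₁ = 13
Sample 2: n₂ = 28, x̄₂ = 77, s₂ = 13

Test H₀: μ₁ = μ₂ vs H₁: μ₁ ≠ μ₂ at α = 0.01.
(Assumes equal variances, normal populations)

Answer: t = -2.3501, fail to reject H₀

Derivation:
Pooled variance: s²_p = [13×13² + 27×13²]/(40) = 169.0000
s_p = 13.0000
SE = s_p×√(1/n₁ + 1/n₂) = 13.0000×√(1/14 + 1/28) = 4.2552
t = (x̄₁ - x̄₂)/SE = (67 - 77)/4.2552 = -2.3501
df = 40, t-critical = ±2.704
Decision: fail to reject H₀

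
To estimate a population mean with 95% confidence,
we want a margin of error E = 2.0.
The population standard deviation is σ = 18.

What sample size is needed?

Answer: n = 312

Derivation:
z_0.025 = 1.960
n = (z×σ/E)² = (1.960×18/2.0)²
n = 311.1696
Round up: n = 312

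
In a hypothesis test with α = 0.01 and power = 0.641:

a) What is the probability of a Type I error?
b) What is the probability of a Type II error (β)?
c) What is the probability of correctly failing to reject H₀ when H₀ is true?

a) Type I error probability = α = 0.01
b) Power = P(reject H₀ | H₁ true) = 1 - β = 0.641, so Type II error probability = β = 1 - Power = 0.359
c) P(fail to reject H₀ | H₀ true) = 1 - α = 0.99

Answer: a) 0.01, b) 0.359, c) 0.99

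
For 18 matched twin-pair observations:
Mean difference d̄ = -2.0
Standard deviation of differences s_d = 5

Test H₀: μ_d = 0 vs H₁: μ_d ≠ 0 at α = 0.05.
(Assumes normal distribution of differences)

df = n - 1 = 17
SE = s_d/√n = 5/√18 = 1.1785
t = d̄/SE = -2.0/1.1785 = -1.6971
Critical value: t_{0.025,17} = ±2.110
p-value ≈ 0.1079
Decision: fail to reject H₀

Answer: t = -1.6971, fail to reject H₀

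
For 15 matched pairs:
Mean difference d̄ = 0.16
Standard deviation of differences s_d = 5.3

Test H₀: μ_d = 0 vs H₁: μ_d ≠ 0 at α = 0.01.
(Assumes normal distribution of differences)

Answer: t = 0.1169, fail to reject H₀

Derivation:
df = n - 1 = 14
SE = s_d/√n = 5.3/√15 = 1.3685
t = d̄/SE = 0.16/1.3685 = 0.1169
Critical value: t_{0.005,14} = ±2.977
p-value ≈ 0.9086
Decision: fail to reject H₀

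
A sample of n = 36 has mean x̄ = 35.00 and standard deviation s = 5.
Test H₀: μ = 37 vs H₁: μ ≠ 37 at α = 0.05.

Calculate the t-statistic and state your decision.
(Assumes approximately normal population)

df = n - 1 = 35
SE = s/√n = 5/√36 = 0.8333
t = (x̄ - μ₀)/SE = (35.00 - 37)/0.8333 = -2.4001
Critical value: t_{0.025,35} = ±2.030
p-value ≈ 0.0218
Decision: reject H₀

Answer: t = -2.4001, reject H₀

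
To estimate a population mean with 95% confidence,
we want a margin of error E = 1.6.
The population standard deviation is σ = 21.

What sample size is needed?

Answer: n = 662

Derivation:
z_0.025 = 1.960
n = (z×σ/E)² = (1.960×21/1.6)²
n = 661.7756
Round up: n = 662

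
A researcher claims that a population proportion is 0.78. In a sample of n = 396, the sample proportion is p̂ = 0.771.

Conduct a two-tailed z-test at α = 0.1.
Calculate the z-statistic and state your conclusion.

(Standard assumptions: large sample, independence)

Answer: z = -0.4323, fail to reject H₀

Derivation:
H₀: p = 0.78, H₁: p ≠ 0.78
Standard error: SE = √(p₀(1-p₀)/n) = √(0.78×0.22/396) = 0.020817
z-statistic: z = (p̂ - p₀)/SE = (0.771 - 0.78)/0.020817 = -0.4323
Critical value: z_0.05 = ±1.645
p-value = 0.6655
Decision: fail to reject H₀ at α = 0.1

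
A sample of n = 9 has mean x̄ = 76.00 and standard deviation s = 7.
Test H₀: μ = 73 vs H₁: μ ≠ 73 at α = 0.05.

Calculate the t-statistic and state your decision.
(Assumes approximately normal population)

df = n - 1 = 8
SE = s/√n = 7/√9 = 2.3333
t = (x̄ - μ₀)/SE = (76.00 - 73)/2.3333 = 1.2857
Critical value: t_{0.025,8} = ±2.306
p-value ≈ 0.2345
Decision: fail to reject H₀

Answer: t = 1.2857, fail to reject H₀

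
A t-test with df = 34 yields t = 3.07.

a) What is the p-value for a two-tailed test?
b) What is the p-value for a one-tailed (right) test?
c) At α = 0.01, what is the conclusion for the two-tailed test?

Using t-distribution with df = 34:
a) Two-tailed: p = 2×P(T > 3.07) = 0.0042
b) One-tailed: p = P(T > 3.07) = 0.0021
c) 0.0042 < 0.01, reject H₀

Answer: a) 0.0042, b) 0.0021, c) reject H₀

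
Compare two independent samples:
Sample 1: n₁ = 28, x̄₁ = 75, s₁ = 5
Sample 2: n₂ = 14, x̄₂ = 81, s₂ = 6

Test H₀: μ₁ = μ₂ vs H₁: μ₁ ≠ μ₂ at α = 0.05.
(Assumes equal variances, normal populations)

Answer: t = -3.4290, reject H₀

Derivation:
Pooled variance: s²_p = [27×5² + 13×6²]/(40) = 28.5750
s_p = 5.3456
SE = s_p×√(1/n₁ + 1/n₂) = 5.3456×√(1/28 + 1/14) = 1.7498
t = (x̄₁ - x̄₂)/SE = (75 - 81)/1.7498 = -3.4290
df = 40, t-critical = ±2.021
Decision: reject H₀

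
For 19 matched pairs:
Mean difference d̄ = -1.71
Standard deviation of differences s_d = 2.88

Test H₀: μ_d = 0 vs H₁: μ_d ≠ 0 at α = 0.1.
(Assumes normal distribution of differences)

Answer: t = -2.5882, reject H₀

Derivation:
df = n - 1 = 18
SE = s_d/√n = 2.88/√19 = 0.6607
t = d̄/SE = -1.71/0.6607 = -2.5882
Critical value: t_{0.05,18} = ±1.734
p-value ≈ 0.0186
Decision: reject H₀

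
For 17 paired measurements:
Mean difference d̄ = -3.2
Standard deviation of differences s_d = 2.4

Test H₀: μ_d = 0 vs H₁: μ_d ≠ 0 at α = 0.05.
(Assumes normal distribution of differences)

Answer: t = -5.4973, reject H₀

Derivation:
df = n - 1 = 16
SE = s_d/√n = 2.4/√17 = 0.5821
t = d̄/SE = -3.2/0.5821 = -5.4973
Critical value: t_{0.025,16} = ±2.120
p-value < 0.0001
Decision: reject H₀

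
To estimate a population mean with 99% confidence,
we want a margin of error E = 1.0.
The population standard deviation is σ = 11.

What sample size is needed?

z_0.005 = 2.576
n = (z×σ/E)² = (2.576×11/1.0)²
n = 802.9289
Round up: n = 803

Answer: n = 803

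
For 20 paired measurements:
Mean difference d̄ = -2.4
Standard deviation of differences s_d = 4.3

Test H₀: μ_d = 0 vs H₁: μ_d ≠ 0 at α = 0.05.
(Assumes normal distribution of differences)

df = n - 1 = 19
SE = s_d/√n = 4.3/√20 = 0.9615
t = d̄/SE = -2.4/0.9615 = -2.4961
Critical value: t_{0.025,19} = ±2.093
p-value ≈ 0.0219
Decision: reject H₀

Answer: t = -2.4961, reject H₀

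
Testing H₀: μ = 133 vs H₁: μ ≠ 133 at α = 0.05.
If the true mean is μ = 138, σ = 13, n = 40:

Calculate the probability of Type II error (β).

SE = σ/√n = 13/√40 = 2.0555
Critical values: μ₀ ± z_0.025×SE = 133 ± 1.960×2.0555
Acceptance region: (128.9712, 137.0288)
Under H₁ (μ = 138): z_high = (137.0288 - 138)/2.0555 = -0.4725, z_low = (128.9712 - 138)/2.0555 = -4.3925
β = P(not reject | H₁) = Φ(-0.4725) - Φ(-4.3925) ≈ 0.3183

Answer: β ≈ 0.3183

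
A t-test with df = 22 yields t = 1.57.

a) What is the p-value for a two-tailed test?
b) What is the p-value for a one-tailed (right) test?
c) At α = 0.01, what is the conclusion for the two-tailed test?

Answer: a) 0.1307, b) 0.0653, c) fail to reject H₀

Derivation:
Using t-distribution with df = 22:
a) Two-tailed: p = 2×P(T > 1.57) = 0.1307
b) One-tailed: p = P(T > 1.57) = 0.0653
c) 0.1307 ≥ 0.01, fail to reject H₀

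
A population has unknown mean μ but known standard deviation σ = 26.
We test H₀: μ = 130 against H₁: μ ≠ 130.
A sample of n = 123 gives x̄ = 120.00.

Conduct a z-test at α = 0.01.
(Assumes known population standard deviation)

Answer: z = -4.2657, reject H₀

Derivation:
Standard error: SE = σ/√n = 26/√123 = 2.3443
z-statistic: z = (x̄ - μ₀)/SE = (120.00 - 130)/2.3443 = -4.2657
Critical value: ±2.576
p-value < 0.0001
Decision: reject H₀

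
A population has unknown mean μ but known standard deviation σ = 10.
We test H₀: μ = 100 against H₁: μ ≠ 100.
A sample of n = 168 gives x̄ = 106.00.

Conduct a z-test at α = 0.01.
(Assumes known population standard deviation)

Standard error: SE = σ/√n = 10/√168 = 0.7715
z-statistic: z = (x̄ - μ₀)/SE = (106.00 - 100)/0.7715 = 7.7771
Critical value: ±2.576
p-value < 0.0001
Decision: reject H₀

Answer: z = 7.7771, reject H₀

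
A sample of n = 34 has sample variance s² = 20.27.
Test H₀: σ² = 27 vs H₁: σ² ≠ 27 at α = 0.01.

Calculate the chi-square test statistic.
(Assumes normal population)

Answer: χ² = 24.7744, fail to reject H₀

Derivation:
df = n - 1 = 33
χ² = (n-1)s²/σ₀² = 33×20.27/27 = 24.7744
Critical values: χ²_{0.995,33} = 15.815, χ²_{0.005,33} = 57.648
Rejection region: χ² < 15.815 or χ² > 57.648
Decision: fail to reject H₀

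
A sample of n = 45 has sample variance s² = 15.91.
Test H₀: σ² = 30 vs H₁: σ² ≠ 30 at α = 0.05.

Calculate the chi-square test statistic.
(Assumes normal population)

df = n - 1 = 44
χ² = (n-1)s²/σ₀² = 44×15.91/30 = 23.3347
Critical values: χ²_{0.975,44} = 27.575, χ²_{0.025,44} = 64.201
Rejection region: χ² < 27.575 or χ² > 64.201
Decision: reject H₀

Answer: χ² = 23.3347, reject H₀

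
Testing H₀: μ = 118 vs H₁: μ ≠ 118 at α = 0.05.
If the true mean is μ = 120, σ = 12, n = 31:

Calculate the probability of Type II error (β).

Answer: β ≈ 0.8470

Derivation:
SE = σ/√n = 12/√31 = 2.1553
Critical values: μ₀ ± z_0.025×SE = 118 ± 1.960×2.1553
Acceptance region: (113.7756, 122.2244)
Under H₁ (μ = 120): z_high = (122.2244 - 120)/2.1553 = 1.0321, z_low = (113.7756 - 120)/2.1553 = -2.8880
β = P(not reject | H₁) = Φ(1.0321) - Φ(-2.8880) ≈ 0.8470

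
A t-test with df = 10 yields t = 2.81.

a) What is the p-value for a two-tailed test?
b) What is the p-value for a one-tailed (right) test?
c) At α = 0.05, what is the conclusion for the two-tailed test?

Using t-distribution with df = 10:
a) Two-tailed: p = 2×P(T > 2.81) = 0.0185
b) One-tailed: p = P(T > 2.81) = 0.0092
c) 0.0185 < 0.05, reject H₀

Answer: a) 0.0185, b) 0.0092, c) reject H₀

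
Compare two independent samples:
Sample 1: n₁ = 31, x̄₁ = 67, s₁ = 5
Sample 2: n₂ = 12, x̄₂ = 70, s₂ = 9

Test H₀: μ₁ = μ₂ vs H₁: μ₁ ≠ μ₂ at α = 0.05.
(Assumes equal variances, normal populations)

Answer: t = -1.3948, fail to reject H₀

Derivation:
Pooled variance: s²_p = [30×5² + 11×9²]/(41) = 40.0244
s_p = 6.3265
SE = s_p×√(1/n₁ + 1/n₂) = 6.3265×√(1/31 + 1/12) = 2.1509
t = (x̄₁ - x̄₂)/SE = (67 - 70)/2.1509 = -1.3948
df = 41, t-critical = ±2.020
Decision: fail to reject H₀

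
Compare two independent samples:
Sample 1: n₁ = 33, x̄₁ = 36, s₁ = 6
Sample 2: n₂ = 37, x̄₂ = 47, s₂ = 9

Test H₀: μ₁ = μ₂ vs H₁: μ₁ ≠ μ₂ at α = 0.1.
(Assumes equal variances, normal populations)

Answer: t = -5.9398, reject H₀

Derivation:
Pooled variance: s²_p = [32×6² + 36×9²]/(68) = 59.8235
s_p = 7.7346
SE = s_p×√(1/n₁ + 1/n₂) = 7.7346×√(1/33 + 1/37) = 1.8519
t = (x̄₁ - x̄₂)/SE = (36 - 47)/1.8519 = -5.9398
df = 68, t-critical = ±1.668
Decision: reject H₀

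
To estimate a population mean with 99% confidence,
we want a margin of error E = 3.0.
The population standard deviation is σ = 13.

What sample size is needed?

z_0.005 = 2.576
n = (z×σ/E)² = (2.576×13/3.0)²
n = 124.6051
Round up: n = 125

Answer: n = 125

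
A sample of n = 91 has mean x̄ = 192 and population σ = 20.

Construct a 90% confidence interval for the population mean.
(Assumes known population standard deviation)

Confidence level: 90%, α = 0.1
z_0.05 = 1.645
SE = σ/√n = 20/√91 = 2.0966
Margin of error = 1.645 × 2.0966 = 3.4489
CI: x̄ ± margin = 192 ± 3.4489
CI: (188.5511, 195.4489)

Answer: (188.5511, 195.4489)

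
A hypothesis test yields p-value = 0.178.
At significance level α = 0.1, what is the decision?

Answer: fail to reject H₀

Derivation:
Compare p-value to α:
0.178 ≥ 0.1
Decision: fail to reject H₀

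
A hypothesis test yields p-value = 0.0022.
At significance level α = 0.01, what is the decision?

Answer: reject H₀

Derivation:
Compare p-value to α:
0.0022 < 0.01
Decision: reject H₀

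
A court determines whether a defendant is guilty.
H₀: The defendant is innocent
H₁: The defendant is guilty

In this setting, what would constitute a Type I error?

Answer: Convicting an innocent person

Derivation:
A Type I error (probability α) occurs when we reject a true H₀.
A Type II error (probability β) occurs when we fail to reject a false H₀.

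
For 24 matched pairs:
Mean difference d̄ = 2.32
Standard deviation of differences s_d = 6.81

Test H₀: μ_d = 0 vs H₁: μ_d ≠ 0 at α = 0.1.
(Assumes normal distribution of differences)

df = n - 1 = 23
SE = s_d/√n = 6.81/√24 = 1.3901
t = d̄/SE = 2.32/1.3901 = 1.6689
Critical value: t_{0.05,23} = ±1.714
p-value ≈ 0.1087
Decision: fail to reject H₀

Answer: t = 1.6689, fail to reject H₀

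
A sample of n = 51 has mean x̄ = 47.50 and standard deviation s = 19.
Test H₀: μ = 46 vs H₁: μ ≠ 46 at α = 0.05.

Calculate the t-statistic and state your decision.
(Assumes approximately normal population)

df = n - 1 = 50
SE = s/√n = 19/√51 = 2.6605
t = (x̄ - μ₀)/SE = (47.50 - 46)/2.6605 = 0.5638
Critical value: t_{0.025,50} = ±2.009
p-value ≈ 0.5754
Decision: fail to reject H₀

Answer: t = 0.5638, fail to reject H₀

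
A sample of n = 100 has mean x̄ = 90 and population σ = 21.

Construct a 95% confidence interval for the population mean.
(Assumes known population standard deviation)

Answer: (85.8840, 94.1160)

Derivation:
Confidence level: 95%, α = 0.05
z_0.025 = 1.960
SE = σ/√n = 21/√100 = 2.1000
Margin of error = 1.960 × 2.1000 = 4.1160
CI: x̄ ± margin = 90 ± 4.1160
CI: (85.8840, 94.1160)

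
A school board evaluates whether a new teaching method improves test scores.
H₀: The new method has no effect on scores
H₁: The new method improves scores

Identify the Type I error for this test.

Type I error: rejecting H₀ when it is actually true (false positive).
Type II error: failing to reject H₀ when H₁ is actually true (false negative).

Answer: Concluding the new method improves scores when it actually doesn't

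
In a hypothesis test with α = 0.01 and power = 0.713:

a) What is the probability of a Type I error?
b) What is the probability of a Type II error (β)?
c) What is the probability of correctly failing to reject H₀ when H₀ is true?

a) Type I error probability = α = 0.01
b) Power = P(reject H₀ | H₁ true) = 1 - β = 0.713, so Type II error probability = β = 1 - Power = 0.287
c) P(fail to reject H₀ | H₀ true) = 1 - α = 0.99

Answer: a) 0.01, b) 0.287, c) 0.99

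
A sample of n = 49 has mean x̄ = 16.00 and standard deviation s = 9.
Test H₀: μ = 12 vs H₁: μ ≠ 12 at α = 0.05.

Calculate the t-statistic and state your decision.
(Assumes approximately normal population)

Answer: t = 3.1111, reject H₀

Derivation:
df = n - 1 = 48
SE = s/√n = 9/√49 = 1.2857
t = (x̄ - μ₀)/SE = (16.00 - 12)/1.2857 = 3.1111
Critical value: t_{0.025,48} = ±2.011
p-value ≈ 0.0031
Decision: reject H₀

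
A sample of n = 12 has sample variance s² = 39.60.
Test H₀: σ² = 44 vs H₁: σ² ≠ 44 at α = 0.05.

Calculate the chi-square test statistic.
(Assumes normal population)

df = n - 1 = 11
χ² = (n-1)s²/σ₀² = 11×39.60/44 = 9.9000
Critical values: χ²_{0.975,11} = 3.816, χ²_{0.025,11} = 21.920
Rejection region: χ² < 3.816 or χ² > 21.920
Decision: fail to reject H₀

Answer: χ² = 9.9000, fail to reject H₀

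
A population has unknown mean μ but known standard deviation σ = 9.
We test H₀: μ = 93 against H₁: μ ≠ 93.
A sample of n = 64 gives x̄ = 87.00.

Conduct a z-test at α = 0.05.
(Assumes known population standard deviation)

Answer: z = -5.3333, reject H₀

Derivation:
Standard error: SE = σ/√n = 9/√64 = 1.1250
z-statistic: z = (x̄ - μ₀)/SE = (87.00 - 93)/1.1250 = -5.3333
Critical value: ±1.960
p-value < 0.0001
Decision: reject H₀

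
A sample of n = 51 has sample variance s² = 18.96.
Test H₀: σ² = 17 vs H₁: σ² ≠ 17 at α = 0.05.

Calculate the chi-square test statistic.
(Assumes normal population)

Answer: χ² = 55.7647, fail to reject H₀

Derivation:
df = n - 1 = 50
χ² = (n-1)s²/σ₀² = 50×18.96/17 = 55.7647
Critical values: χ²_{0.975,50} = 32.357, χ²_{0.025,50} = 71.420
Rejection region: χ² < 32.357 or χ² > 71.420
Decision: fail to reject H₀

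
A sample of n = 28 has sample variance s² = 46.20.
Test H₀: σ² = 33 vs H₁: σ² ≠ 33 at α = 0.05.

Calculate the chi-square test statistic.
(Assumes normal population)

Answer: χ² = 37.8000, fail to reject H₀

Derivation:
df = n - 1 = 27
χ² = (n-1)s²/σ₀² = 27×46.20/33 = 37.8000
Critical values: χ²_{0.975,27} = 14.573, χ²_{0.025,27} = 43.195
Rejection region: χ² < 14.573 or χ² > 43.195
Decision: fail to reject H₀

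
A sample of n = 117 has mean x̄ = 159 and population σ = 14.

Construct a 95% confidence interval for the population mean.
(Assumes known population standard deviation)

Confidence level: 95%, α = 0.05
z_0.025 = 1.960
SE = σ/√n = 14/√117 = 1.2943
Margin of error = 1.960 × 1.2943 = 2.5368
CI: x̄ ± margin = 159 ± 2.5368
CI: (156.4632, 161.5368)

Answer: (156.4632, 161.5368)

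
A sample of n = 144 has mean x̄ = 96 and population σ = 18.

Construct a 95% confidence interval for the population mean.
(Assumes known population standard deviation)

Answer: (93.0600, 98.9400)

Derivation:
Confidence level: 95%, α = 0.05
z_0.025 = 1.960
SE = σ/√n = 18/√144 = 1.5000
Margin of error = 1.960 × 1.5000 = 2.9400
CI: x̄ ± margin = 96 ± 2.9400
CI: (93.0600, 98.9400)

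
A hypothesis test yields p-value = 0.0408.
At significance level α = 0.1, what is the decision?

Compare p-value to α:
0.0408 < 0.1
Decision: reject H₀

Answer: reject H₀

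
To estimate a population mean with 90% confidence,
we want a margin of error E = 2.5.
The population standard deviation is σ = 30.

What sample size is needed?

z_0.05 = 1.645
n = (z×σ/E)² = (1.645×30/2.5)²
n = 389.6676
Round up: n = 390

Answer: n = 390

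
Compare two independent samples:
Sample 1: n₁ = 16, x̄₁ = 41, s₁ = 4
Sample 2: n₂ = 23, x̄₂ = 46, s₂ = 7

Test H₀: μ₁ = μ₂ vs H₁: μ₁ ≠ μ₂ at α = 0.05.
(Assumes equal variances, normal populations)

Answer: t = -2.5733, reject H₀

Derivation:
Pooled variance: s²_p = [15×4² + 22×7²]/(37) = 35.6216
s_p = 5.9684
SE = s_p×√(1/n₁ + 1/n₂) = 5.9684×√(1/16 + 1/23) = 1.9430
t = (x̄₁ - x̄₂)/SE = (41 - 46)/1.9430 = -2.5733
df = 37, t-critical = ±2.026
Decision: reject H₀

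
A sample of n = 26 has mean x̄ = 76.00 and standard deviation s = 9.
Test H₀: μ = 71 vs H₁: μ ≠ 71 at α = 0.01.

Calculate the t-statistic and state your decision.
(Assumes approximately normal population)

df = n - 1 = 25
SE = s/√n = 9/√26 = 1.7650
t = (x̄ - μ₀)/SE = (76.00 - 71)/1.7650 = 2.8329
Critical value: t_{0.005,25} = ±2.787
p-value ≈ 0.0090
Decision: reject H₀

Answer: t = 2.8329, reject H₀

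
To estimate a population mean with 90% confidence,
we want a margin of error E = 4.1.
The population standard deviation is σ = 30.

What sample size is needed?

Answer: n = 145

Derivation:
z_0.05 = 1.645
n = (z×σ/E)² = (1.645×30/4.1)²
n = 144.8794
Round up: n = 145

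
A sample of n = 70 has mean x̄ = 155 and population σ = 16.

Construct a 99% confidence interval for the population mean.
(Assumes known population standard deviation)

Confidence level: 99%, α = 0.01
z_0.005 = 2.576
SE = σ/√n = 16/√70 = 1.9124
Margin of error = 2.576 × 1.9124 = 4.9263
CI: x̄ ± margin = 155 ± 4.9263
CI: (150.0737, 159.9263)

Answer: (150.0737, 159.9263)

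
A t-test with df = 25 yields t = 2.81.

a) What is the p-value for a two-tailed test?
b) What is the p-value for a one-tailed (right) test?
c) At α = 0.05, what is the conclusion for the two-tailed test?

Answer: a) 0.0095, b) 0.0047, c) reject H₀

Derivation:
Using t-distribution with df = 25:
a) Two-tailed: p = 2×P(T > 2.81) = 0.0095
b) One-tailed: p = P(T > 2.81) = 0.0047
c) 0.0095 < 0.05, reject H₀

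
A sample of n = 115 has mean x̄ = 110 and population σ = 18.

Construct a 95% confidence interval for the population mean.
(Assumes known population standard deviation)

Answer: (106.7101, 113.2899)

Derivation:
Confidence level: 95%, α = 0.05
z_0.025 = 1.960
SE = σ/√n = 18/√115 = 1.6785
Margin of error = 1.960 × 1.6785 = 3.2899
CI: x̄ ± margin = 110 ± 3.2899
CI: (106.7101, 113.2899)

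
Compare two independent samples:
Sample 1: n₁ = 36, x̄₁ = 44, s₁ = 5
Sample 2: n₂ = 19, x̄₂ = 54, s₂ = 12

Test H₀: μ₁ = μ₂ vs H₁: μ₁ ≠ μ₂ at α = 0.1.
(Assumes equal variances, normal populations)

Pooled variance: s²_p = [35×5² + 18×12²]/(53) = 65.4151
s_p = 8.0880
SE = s_p×√(1/n₁ + 1/n₂) = 8.0880×√(1/36 + 1/19) = 2.2935
t = (x̄₁ - x̄₂)/SE = (44 - 54)/2.2935 = -4.3601
df = 53, t-critical = ±1.674
Decision: reject H₀

Answer: t = -4.3601, reject H₀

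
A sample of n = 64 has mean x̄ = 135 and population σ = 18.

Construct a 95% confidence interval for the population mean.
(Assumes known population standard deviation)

Confidence level: 95%, α = 0.05
z_0.025 = 1.960
SE = σ/√n = 18/√64 = 2.2500
Margin of error = 1.960 × 2.2500 = 4.4100
CI: x̄ ± margin = 135 ± 4.4100
CI: (130.5900, 139.4100)

Answer: (130.5900, 139.4100)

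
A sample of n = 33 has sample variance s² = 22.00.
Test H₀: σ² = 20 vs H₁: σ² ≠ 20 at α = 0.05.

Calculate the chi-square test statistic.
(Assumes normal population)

Answer: χ² = 35.2000, fail to reject H₀

Derivation:
df = n - 1 = 32
χ² = (n-1)s²/σ₀² = 32×22.00/20 = 35.2000
Critical values: χ²_{0.975,32} = 18.291, χ²_{0.025,32} = 49.480
Rejection region: χ² < 18.291 or χ² > 49.480
Decision: fail to reject H₀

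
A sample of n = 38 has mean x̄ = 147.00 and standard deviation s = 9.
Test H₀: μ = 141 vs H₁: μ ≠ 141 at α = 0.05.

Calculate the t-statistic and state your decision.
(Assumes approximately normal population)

df = n - 1 = 37
SE = s/√n = 9/√38 = 1.4600
t = (x̄ - μ₀)/SE = (147.00 - 141)/1.4600 = 4.1096
Critical value: t_{0.025,37} = ±2.026
p-value ≈ 0.0002
Decision: reject H₀

Answer: t = 4.1096, reject H₀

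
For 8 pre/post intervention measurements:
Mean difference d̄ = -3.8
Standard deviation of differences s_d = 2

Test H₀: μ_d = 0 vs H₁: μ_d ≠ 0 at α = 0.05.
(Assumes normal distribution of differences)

Answer: t = -5.3741, reject H₀

Derivation:
df = n - 1 = 7
SE = s_d/√n = 2/√8 = 0.7071
t = d̄/SE = -3.8/0.7071 = -5.3741
Critical value: t_{0.025,7} = ±2.365
p-value ≈ 0.0010
Decision: reject H₀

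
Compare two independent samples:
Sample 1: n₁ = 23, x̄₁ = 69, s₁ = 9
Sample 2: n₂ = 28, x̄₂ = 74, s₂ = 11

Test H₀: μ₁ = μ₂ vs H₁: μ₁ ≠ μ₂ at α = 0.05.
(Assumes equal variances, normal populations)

Answer: t = -1.7503, fail to reject H₀

Derivation:
Pooled variance: s²_p = [22×9² + 27×11²]/(49) = 103.0408
s_p = 10.1509
SE = s_p×√(1/n₁ + 1/n₂) = 10.1509×√(1/23 + 1/28) = 2.8566
t = (x̄₁ - x̄₂)/SE = (69 - 74)/2.8566 = -1.7503
df = 49, t-critical = ±2.010
Decision: fail to reject H₀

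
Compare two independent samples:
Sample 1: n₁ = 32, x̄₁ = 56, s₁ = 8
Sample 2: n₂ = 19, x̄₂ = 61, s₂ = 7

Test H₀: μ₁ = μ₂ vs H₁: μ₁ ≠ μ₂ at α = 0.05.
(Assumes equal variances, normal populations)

Answer: t = -2.2573, reject H₀

Derivation:
Pooled variance: s²_p = [31×8² + 18×7²]/(49) = 58.4898
s_p = 7.6479
SE = s_p×√(1/n₁ + 1/n₂) = 7.6479×√(1/32 + 1/19) = 2.2150
t = (x̄₁ - x̄₂)/SE = (56 - 61)/2.2150 = -2.2573
df = 49, t-critical = ±2.010
Decision: reject H₀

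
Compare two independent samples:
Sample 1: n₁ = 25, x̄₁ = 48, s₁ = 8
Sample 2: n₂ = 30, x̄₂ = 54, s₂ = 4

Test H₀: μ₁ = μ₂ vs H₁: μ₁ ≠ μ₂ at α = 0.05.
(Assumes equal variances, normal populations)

Answer: t = -3.6069, reject H₀

Derivation:
Pooled variance: s²_p = [24×8² + 29×4²]/(53) = 37.7358
s_p = 6.1429
SE = s_p×√(1/n₁ + 1/n₂) = 6.1429×√(1/25 + 1/30) = 1.6635
t = (x̄₁ - x̄₂)/SE = (48 - 54)/1.6635 = -3.6069
df = 53, t-critical = ±2.006
Decision: reject H₀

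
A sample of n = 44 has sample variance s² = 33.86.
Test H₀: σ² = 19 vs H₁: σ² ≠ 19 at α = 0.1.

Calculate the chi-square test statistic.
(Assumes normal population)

df = n - 1 = 43
χ² = (n-1)s²/σ₀² = 43×33.86/19 = 76.6305
Critical values: χ²_{0.95,43} = 28.965, χ²_{0.05,43} = 59.304
Rejection region: χ² < 28.965 or χ² > 59.304
Decision: reject H₀

Answer: χ² = 76.6305, reject H₀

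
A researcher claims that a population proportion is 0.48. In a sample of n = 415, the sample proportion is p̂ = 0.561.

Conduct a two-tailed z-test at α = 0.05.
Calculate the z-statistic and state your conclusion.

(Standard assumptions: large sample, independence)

Answer: z = 3.3029, reject H₀

Derivation:
H₀: p = 0.48, H₁: p ≠ 0.48
Standard error: SE = √(p₀(1-p₀)/n) = √(0.48×0.52/415) = 0.024524
z-statistic: z = (p̂ - p₀)/SE = (0.561 - 0.48)/0.024524 = 3.3029
Critical value: z_0.025 = ±1.960
p-value = 0.0010
Decision: reject H₀ at α = 0.05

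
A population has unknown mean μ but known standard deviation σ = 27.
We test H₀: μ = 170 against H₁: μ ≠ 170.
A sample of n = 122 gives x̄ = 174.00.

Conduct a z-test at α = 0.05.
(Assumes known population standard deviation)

Answer: z = 1.6363, fail to reject H₀

Derivation:
Standard error: SE = σ/√n = 27/√122 = 2.4445
z-statistic: z = (x̄ - μ₀)/SE = (174.00 - 170)/2.4445 = 1.6363
Critical value: ±1.960
p-value = 0.1018
Decision: fail to reject H₀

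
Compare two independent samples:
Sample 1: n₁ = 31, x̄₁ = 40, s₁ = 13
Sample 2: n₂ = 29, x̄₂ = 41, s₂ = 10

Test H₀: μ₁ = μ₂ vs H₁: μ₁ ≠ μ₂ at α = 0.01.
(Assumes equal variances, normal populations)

Answer: t = -0.3323, fail to reject H₀

Derivation:
Pooled variance: s²_p = [30×13² + 28×10²]/(58) = 135.6897
s_p = 11.6486
SE = s_p×√(1/n₁ + 1/n₂) = 11.6486×√(1/31 + 1/29) = 3.0093
t = (x̄₁ - x̄₂)/SE = (40 - 41)/3.0093 = -0.3323
df = 58, t-critical = ±2.663
Decision: fail to reject H₀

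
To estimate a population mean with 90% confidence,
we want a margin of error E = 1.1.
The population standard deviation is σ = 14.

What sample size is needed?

Answer: n = 439

Derivation:
z_0.05 = 1.645
n = (z×σ/E)² = (1.645×14/1.1)²
n = 438.3313
Round up: n = 439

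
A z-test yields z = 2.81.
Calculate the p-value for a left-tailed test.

Answer: p-value ≈ 0.9975

Derivation:
For z = 2.81:
p = P(Z < 2.81) = Φ(2.81) = 0.9975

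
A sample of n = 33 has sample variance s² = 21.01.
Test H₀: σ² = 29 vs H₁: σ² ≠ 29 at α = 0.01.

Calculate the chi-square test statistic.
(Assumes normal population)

Answer: χ² = 23.1834, fail to reject H₀

Derivation:
df = n - 1 = 32
χ² = (n-1)s²/σ₀² = 32×21.01/29 = 23.1834
Critical values: χ²_{0.995,32} = 15.134, χ²_{0.005,32} = 56.328
Rejection region: χ² < 15.134 or χ² > 56.328
Decision: fail to reject H₀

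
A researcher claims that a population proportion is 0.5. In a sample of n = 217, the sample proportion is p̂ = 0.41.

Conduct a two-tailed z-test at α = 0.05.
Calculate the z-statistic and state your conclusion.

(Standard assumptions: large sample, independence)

Answer: z = -2.6516, reject H₀

Derivation:
H₀: p = 0.5, H₁: p ≠ 0.5
Standard error: SE = √(p₀(1-p₀)/n) = √(0.5×0.5/217) = 0.033942
z-statistic: z = (p̂ - p₀)/SE = (0.41 - 0.5)/0.033942 = -2.6516
Critical value: z_0.025 = ±1.960
p-value = 0.0080
Decision: reject H₀ at α = 0.05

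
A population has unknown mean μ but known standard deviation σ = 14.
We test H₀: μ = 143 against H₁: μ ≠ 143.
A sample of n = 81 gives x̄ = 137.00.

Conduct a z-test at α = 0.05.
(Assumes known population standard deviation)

Answer: z = -3.8570, reject H₀

Derivation:
Standard error: SE = σ/√n = 14/√81 = 1.5556
z-statistic: z = (x̄ - μ₀)/SE = (137.00 - 143)/1.5556 = -3.8570
Critical value: ±1.960
p-value = 0.0001
Decision: reject H₀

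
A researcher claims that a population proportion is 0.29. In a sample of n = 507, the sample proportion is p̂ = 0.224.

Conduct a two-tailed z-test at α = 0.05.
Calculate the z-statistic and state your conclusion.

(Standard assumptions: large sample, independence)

Answer: z = -3.2751, reject H₀

Derivation:
H₀: p = 0.29, H₁: p ≠ 0.29
Standard error: SE = √(p₀(1-p₀)/n) = √(0.29×0.71/507) = 0.020152
z-statistic: z = (p̂ - p₀)/SE = (0.224 - 0.29)/0.020152 = -3.2751
Critical value: z_0.025 = ±1.960
p-value = 0.0011
Decision: reject H₀ at α = 0.05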